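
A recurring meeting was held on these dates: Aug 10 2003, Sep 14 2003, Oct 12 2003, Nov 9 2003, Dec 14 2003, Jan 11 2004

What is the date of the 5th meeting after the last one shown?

Gaps: 35, 28, 28, 35, 28 days — a mix of 28 and 35. Every date is a Sunday.
Each is the 2nd Sunday of its month.
February 2004 — 2nd Sunday is Feb 8 2004.
2nd Sunday of March 2004: Mar 14 2004.
2nd Sunday of April 2004: Apr 11 2004.
May 2004 — 2nd Sunday is May 9 2004.
2nd Sunday of June 2004: Jun 13 2004.

Jun 13 2004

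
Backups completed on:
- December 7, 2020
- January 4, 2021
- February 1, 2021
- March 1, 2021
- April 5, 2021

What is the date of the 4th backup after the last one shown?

August 2, 2021

All dates are Mondays, 28, 28, 28, 35 days apart.
Specifically, the 1st Monday of each month.
1st Monday of May 2021: May 3, 2021.
June 2021 — 1st Monday is June 7, 2021.
1st Monday of July 2021: July 5, 2021.
1st Monday of August 2021: August 2, 2021.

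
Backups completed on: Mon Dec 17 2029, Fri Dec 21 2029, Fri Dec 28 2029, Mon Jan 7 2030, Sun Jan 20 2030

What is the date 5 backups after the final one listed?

Fri May 10 2030

The spacing grows by 3 each time: 4, 7, 10, 13 days.
Next gap: 16 days. Sun Jan 20 2030 + 16 days = Tue Feb 5 2030.
Next gap: 19 days. Tue Feb 5 2030 + 19 days = Sun Feb 24 2030.
Next gap: 22 days. Sun Feb 24 2030 + 22 days = Mon Mar 18 2030.
Next gap: 25 days. Mon Mar 18 2030 + 25 days = Fri Apr 12 2030.
Next gap: 28 days. Fri Apr 12 2030 + 28 days = Fri May 10 2030.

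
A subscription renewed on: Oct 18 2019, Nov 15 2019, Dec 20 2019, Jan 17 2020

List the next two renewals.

Gaps: 28, 35, 28 days — a mix of 28 and 35. Every date is a Friday.
Each is the 3rd Friday of its month.
3rd Friday of February 2020: Feb 21 2020.
March 2020 — 3rd Friday is Mar 20 2020.

Feb 21 2020, Mar 20 2020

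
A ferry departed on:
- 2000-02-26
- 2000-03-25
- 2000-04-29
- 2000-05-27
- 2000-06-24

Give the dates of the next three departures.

These are Saturdays with 28, 35, 28, 28-day gaps.
Each is the final Saturday of its month — 2000-04-29 is past the 28th, so '4th Saturday' doesn't fit.
July 2000 ends with Saturday 2000-07-29.
August 2000 ends with Saturday 2000-08-26.
September 2000 ends with Saturday 2000-09-30.

2000-07-29, 2000-08-26, 2000-09-30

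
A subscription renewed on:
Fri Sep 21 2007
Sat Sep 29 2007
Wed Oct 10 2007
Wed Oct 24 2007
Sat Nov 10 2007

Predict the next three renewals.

Intervals are 8, 11, 14, 17 days — an arithmetic progression with common difference 3.
Next gap: 20 days. Sat Nov 10 2007 + 20 days = Fri Nov 30 2007.
Next gap: 23 days. Fri Nov 30 2007 + 23 days = Sun Dec 23 2007.
Next gap: 26 days. Sun Dec 23 2007 + 26 days = Fri Jan 18 2008.

Fri Nov 30 2007, Sun Dec 23 2007, Fri Jan 18 2008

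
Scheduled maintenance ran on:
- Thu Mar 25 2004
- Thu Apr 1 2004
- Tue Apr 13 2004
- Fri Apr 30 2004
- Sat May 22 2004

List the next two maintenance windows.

Gaps: 7, 12, 17, 22 days — each gap is 5 larger than the previous one.
Next gap: 27 days. Sat May 22 2004 + 27 days = Fri Jun 18 2004.
Next gap: 32 days. Fri Jun 18 2004 + 32 days = Tue Jul 20 2004.

Fri Jun 18 2004, Tue Jul 20 2004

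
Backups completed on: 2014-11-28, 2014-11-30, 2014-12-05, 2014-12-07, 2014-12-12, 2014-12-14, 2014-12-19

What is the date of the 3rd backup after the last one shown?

2014-12-28

Gaps: 2, 5, 2, 5, 2, 5 days — not constant, but cyclic with period 2.
The events fall on every Friday and Sunday.
The following Sunday is 2014-12-21.
Next Friday: 2014-12-26.
Next Sunday: 2014-12-28.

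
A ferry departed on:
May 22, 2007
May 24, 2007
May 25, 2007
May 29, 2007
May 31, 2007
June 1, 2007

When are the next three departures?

June 5, 2007; June 7, 2007; June 8, 2007

The gap pattern 2, 1, 4, 2, 1 repeats every 3 events.
These are the Tuesdays, Thursdays and Fridays of each week.
Next Tuesday: June 5, 2007.
Next Thursday: June 7, 2007.
The following Friday is June 8, 2007.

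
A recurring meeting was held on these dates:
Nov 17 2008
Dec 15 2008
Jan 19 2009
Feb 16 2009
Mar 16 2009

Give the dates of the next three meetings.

All dates are Mondays, 28, 35, 28, 28 days apart.
Specifically, the 3rd Monday of each month.
3rd Monday of April 2009: Apr 20 2009.
May 2009 — 3rd Monday is May 18 2009.
3rd Monday of June 2009: Jun 15 2009.

Apr 20 2009, May 18 2009, Jun 15 2009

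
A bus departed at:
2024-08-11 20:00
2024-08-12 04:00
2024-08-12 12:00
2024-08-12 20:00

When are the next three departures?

2024-08-13 04:00, 2024-08-13 12:00, 2024-08-13 20:00

Spacing: 8, 8, 8 h — constant 8 h.
2024-08-12 20:00 + 8 h = 2024-08-13 04:00.
2024-08-13 04:00 + 8 h = 2024-08-13 12:00.
2024-08-13 12:00 + 8 h = 2024-08-13 20:00.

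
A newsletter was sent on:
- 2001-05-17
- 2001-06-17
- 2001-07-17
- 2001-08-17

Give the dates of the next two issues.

2001-09-17, 2001-10-17

The day-of-month is always 17 (31, 30, 31 days between events).
So this recurs on the 17th of each month.
Next: September 2001 → 2001-09-17.
Next: October 2001 → 2001-10-17.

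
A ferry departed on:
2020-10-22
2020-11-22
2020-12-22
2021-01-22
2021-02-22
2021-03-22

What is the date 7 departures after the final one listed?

2021-10-22

Gaps: 31, 30, 31, 31, 28 days — not constant. Every event is on the 22nd of the month.
Pattern: the 22nd of each month.
Next: April 2021 → 2021-04-22.
Next: May 2021 → 2021-05-22.
Next: June 2021 → 2021-06-22.
Next: July 2021 → 2021-07-22.
August 2021: 2021-08-22.
Next: September 2021 → 2021-09-22.
October 2021: 2021-10-22.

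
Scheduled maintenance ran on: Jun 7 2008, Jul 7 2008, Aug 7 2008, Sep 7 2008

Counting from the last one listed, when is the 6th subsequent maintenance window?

Mar 7 2009

Each date is the 7th; the gaps (30, 31, 31) track the month lengths.
The rule is the 7th of each month.
Next: October 2008 → Oct 7 2008.
Next: November 2008 → Nov 7 2008.
Next: December 2008 → Dec 7 2008.
Next: January 2009 → Jan 7 2009.
February 2009: Feb 7 2009.
Next: March 2009 → Mar 7 2009.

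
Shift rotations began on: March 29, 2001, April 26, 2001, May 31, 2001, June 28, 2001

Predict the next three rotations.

July 26, 2001; August 30, 2001; September 27, 2001

These are Thursdays with 28, 35, 28-day gaps.
Each is the final Thursday of its month — March 29, 2001 is past the 28th, so '4th Thursday' doesn't fit.
July 2001 ends with Thursday July 26, 2001.
Last Thursday of August 2001: August 30, 2001.
September 2001 ends with Thursday September 27, 2001.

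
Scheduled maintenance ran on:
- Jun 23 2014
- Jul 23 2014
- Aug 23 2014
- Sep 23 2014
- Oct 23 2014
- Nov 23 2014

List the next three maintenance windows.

Dec 23 2014, Jan 23 2015, Feb 23 2015

Each date is the 23rd; the gaps (30, 31, 31, 30, 31) track the month lengths.
The rule is the 23rd of each month.
December 2014: Dec 23 2014.
January 2015: Jan 23 2015.
Next: February 2015 → Feb 23 2015.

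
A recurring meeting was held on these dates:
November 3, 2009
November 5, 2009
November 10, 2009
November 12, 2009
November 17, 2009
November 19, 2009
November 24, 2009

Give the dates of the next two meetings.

Every event lands on a Tuesday or Thursday (gaps cycle 2, 5, 2, 5, 2, 5).
So the schedule is: every Tuesday and Thursday.
The following Thursday is November 26, 2009.
Next Tuesday: December 1, 2009.

November 26, 2009; December 1, 2009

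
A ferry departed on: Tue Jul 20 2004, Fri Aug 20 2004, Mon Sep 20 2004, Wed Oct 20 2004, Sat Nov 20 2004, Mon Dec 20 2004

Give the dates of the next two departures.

Thu Jan 20 2005, Sun Feb 20 2005

Gaps: 31, 31, 30, 31, 30 days — not constant. Every event is on the 20th of the month.
Pattern: the 20th of each month.
Next: January 2005 → Thu Jan 20 2005.
Next: February 2005 → Sun Feb 20 2005.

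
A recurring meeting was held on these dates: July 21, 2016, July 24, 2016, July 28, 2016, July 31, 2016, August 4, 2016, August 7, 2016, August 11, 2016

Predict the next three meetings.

Every event lands on a Thursday or Sunday (gaps cycle 3, 4, 3, 4, 3, 4).
So the schedule is: every Thursday and Sunday.
Next Sunday: August 14, 2016.
Next Thursday: August 18, 2016.
Next Sunday: August 21, 2016.

August 14, 2016; August 18, 2016; August 21, 2016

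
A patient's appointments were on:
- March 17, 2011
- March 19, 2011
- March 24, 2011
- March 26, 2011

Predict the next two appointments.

March 31, 2011; April 2, 2011

The gap pattern 2, 5, 2 repeats every 2 events.
These are the Thursdays and Saturdays of each week.
Next Thursday: March 31, 2011.
The following Saturday is April 2, 2011.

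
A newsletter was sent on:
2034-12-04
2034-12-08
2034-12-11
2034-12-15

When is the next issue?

Gaps: 4, 3, 4 days — not constant, but cyclic with period 2.
The events fall on every Monday and Friday.
The following Monday is 2034-12-18.

2034-12-18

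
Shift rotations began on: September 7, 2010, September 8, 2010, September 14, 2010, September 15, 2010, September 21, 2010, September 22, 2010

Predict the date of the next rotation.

September 28, 2010

The gap pattern 1, 6, 1, 6, 1 repeats every 2 events.
These are the Tuesdays and Wednesdays of each week.
The following Tuesday is September 28, 2010.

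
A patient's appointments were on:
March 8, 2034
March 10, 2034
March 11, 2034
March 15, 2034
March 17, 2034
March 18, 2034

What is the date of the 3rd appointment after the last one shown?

Every event lands on a Wednesday or Friday or Saturday (gaps cycle 2, 1, 4, 2, 1).
So the schedule is: every Wednesday, Friday and Saturday.
Next Wednesday: March 22, 2034.
The following Friday is March 24, 2034.
The following Saturday is March 25, 2034.

March 25, 2034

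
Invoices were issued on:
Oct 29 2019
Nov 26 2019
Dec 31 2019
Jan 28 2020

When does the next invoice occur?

Feb 25 2020

These are Tuesdays with 28, 35, 28-day gaps.
Each is the final Tuesday of its month — Oct 29 2019 is past the 28th, so '4th Tuesday' doesn't fit.
Last Tuesday of February 2020: Feb 25 2020.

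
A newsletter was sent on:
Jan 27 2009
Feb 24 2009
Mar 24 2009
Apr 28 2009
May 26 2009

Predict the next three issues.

Jun 23 2009, Jul 28 2009, Aug 25 2009

Gaps: 28, 28, 35, 28 days — a mix of 28 and 35. Every date is a Tuesday.
Each is the 4th Tuesday of its month.
June 2009 — 4th Tuesday is Jun 23 2009.
4th Tuesday of July 2009: Jul 28 2009.
4th Tuesday of August 2009: Aug 25 2009.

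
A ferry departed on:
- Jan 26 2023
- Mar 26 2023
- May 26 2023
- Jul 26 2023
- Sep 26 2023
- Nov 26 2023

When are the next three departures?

Jan 26 2024, Mar 26 2024, May 26 2024

Gaps: 59, 61, 61, 62, 61 days — not constant. Every event is on the 26th of the month.
Pattern: the 26th of every 2 months.
January 2024: Jan 26 2024.
March 2024: Mar 26 2024.
Next: May 2024 → May 26 2024.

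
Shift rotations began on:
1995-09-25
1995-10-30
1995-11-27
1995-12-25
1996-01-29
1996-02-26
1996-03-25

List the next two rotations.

1996-04-29, 1996-05-27

Every date is a Monday; gaps 35, 28, 28, 35, 28, 28 days.
Each is the last Monday of its month (at least one falls on the 29th or later, ruling out '4th Monday').
April 1996 ends with Monday 1996-04-29.
Last Monday of May 1996: 1996-05-27.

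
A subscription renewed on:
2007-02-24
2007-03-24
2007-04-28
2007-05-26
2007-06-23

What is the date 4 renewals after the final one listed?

2007-10-27

These are Saturdays at 28- or 35-day spacing (28, 35, 28, 28).
The pattern: 4th Saturday of the month.
4th Saturday of July 2007: 2007-07-28.
August 2007 — 4th Saturday is 2007-08-25.
September 2007 — 4th Saturday is 2007-09-22.
4th Saturday of October 2007: 2007-10-27.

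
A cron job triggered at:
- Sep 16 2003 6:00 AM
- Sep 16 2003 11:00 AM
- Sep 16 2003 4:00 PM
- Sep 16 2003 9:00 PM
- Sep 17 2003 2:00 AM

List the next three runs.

Sep 17 2003 7:00 AM, Sep 17 2003 12:00 PM, Sep 17 2003 5:00 PM

The interval is a steady 5 hours (5, 5, 5, 5).
Sep 17 2003 2:00 AM + 5 h = Sep 17 2003 7:00 AM.
Sep 17 2003 7:00 AM + 5 h = Sep 17 2003 12:00 PM.
Sep 17 2003 12:00 PM + 5 h = Sep 17 2003 5:00 PM.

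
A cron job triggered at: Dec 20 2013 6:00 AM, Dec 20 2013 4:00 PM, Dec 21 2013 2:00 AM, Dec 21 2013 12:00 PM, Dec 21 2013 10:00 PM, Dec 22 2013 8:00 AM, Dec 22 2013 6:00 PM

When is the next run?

Dec 23 2013 4:00 AM

Spacing: 10, 10, 10, 10, 10, 10 h — constant 10 h.
Dec 22 2013 6:00 PM + 10 h = Dec 23 2013 4:00 AM.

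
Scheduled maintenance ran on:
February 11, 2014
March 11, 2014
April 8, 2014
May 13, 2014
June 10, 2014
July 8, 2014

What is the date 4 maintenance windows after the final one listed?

All dates are Tuesdays, 28, 28, 35, 28, 28 days apart.
Specifically, the 2nd Tuesday of each month.
2nd Tuesday of August 2014: August 12, 2014.
September 2014 — 2nd Tuesday is September 9, 2014.
2nd Tuesday of October 2014: October 14, 2014.
2nd Tuesday of November 2014: November 11, 2014.

November 11, 2014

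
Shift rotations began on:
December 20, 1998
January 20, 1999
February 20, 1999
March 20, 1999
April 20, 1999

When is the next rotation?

The day-of-month is always 20 (31, 31, 28, 31 days between events).
So this recurs on the 20th of each month.
May 1999: May 20, 1999.

May 20, 1999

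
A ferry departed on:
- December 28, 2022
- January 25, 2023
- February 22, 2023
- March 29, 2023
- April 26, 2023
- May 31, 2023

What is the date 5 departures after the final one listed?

These are Wednesdays with 28, 28, 35, 28, 35-day gaps.
Each is the final Wednesday of its month — March 29, 2023 is past the 28th, so '4th Wednesday' doesn't fit.
Last Wednesday of June 2023: June 28, 2023.
Last Wednesday of July 2023: July 26, 2023.
August 2023 ends with Wednesday August 30, 2023.
Last Wednesday of September 2023: September 27, 2023.
Last Wednesday of October 2023: October 25, 2023.

October 25, 2023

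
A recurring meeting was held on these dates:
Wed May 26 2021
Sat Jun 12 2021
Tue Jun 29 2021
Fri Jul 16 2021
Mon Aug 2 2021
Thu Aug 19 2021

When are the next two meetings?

Sun Sep 5 2021, Wed Sep 22 2021

The spacing is 17, 17, 17, 17, 17 days — always 17 days.
Thu Aug 19 2021 + 17 days = Sun Sep 5 2021.
Sun Sep 5 2021 + 17 days = Wed Sep 22 2021.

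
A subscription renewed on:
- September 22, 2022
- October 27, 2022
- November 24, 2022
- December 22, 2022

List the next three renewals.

These are Thursdays at 28- or 35-day spacing (35, 28, 28).
The pattern: 4th Thursday of the month.
January 2023 — 4th Thursday is January 26, 2023.
February 2023 — 4th Thursday is February 23, 2023.
March 2023 — 4th Thursday is March 23, 2023.

January 26, 2023; February 23, 2023; March 23, 2023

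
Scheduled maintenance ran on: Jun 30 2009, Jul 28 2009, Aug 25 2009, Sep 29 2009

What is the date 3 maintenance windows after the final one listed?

Dec 29 2009

All Tuesdays; the gaps (28, 28, 35) vary with month length.
This is the last Tuesday of each month.
October 2009 ends with Tuesday Oct 27 2009.
Last Tuesday of November 2009: Nov 24 2009.
Last Tuesday of December 2009: Dec 29 2009.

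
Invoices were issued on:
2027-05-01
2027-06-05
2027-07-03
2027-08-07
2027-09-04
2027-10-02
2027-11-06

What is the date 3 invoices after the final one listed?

2028-02-05

These are Saturdays at 28- or 35-day spacing (35, 28, 35, 28, 28, 35).
The pattern: 1st Saturday of the month.
December 2027 — 1st Saturday is 2027-12-04.
1st Saturday of January 2028: 2028-01-01.
1st Saturday of February 2028: 2028-02-05.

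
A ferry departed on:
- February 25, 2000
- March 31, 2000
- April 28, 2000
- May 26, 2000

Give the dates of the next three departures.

June 30, 2000; July 28, 2000; August 25, 2000

All Fridays; the gaps (35, 28, 28) vary with month length.
This is the last Friday of each month.
Last Friday of June 2000: June 30, 2000.
Last Friday of July 2000: July 28, 2000.
August 2000 ends with Friday August 25, 2000.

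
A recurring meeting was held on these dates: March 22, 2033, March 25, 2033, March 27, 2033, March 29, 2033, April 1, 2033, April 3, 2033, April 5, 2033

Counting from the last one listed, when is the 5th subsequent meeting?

April 17, 2033

Every event lands on a Tuesday or Friday or Sunday (gaps cycle 3, 2, 2, 3, 2, 2).
So the schedule is: every Tuesday, Friday and Sunday.
Next Friday: April 8, 2033.
Next Sunday: April 10, 2033.
The following Tuesday is April 12, 2033.
Next Friday: April 15, 2033.
The following Sunday is April 17, 2033.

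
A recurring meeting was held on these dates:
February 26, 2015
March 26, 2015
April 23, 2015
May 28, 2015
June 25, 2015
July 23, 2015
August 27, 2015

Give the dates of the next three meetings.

September 24, 2015; October 22, 2015; November 26, 2015

All dates are Thursdays, 28, 28, 35, 28, 28, 35 days apart.
Specifically, the 4th Thursday of each month.
September 2015 — 4th Thursday is September 24, 2015.
October 2015 — 4th Thursday is October 22, 2015.
4th Thursday of November 2015: November 26, 2015.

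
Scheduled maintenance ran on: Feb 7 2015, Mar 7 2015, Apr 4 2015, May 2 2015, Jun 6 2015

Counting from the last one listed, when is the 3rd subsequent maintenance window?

All dates are Saturdays, 28, 28, 28, 35 days apart.
Specifically, the 1st Saturday of each month.
1st Saturday of July 2015: Jul 4 2015.
August 2015 — 1st Saturday is Aug 1 2015.
September 2015 — 1st Saturday is Sep 5 2015.

Sep 5 2015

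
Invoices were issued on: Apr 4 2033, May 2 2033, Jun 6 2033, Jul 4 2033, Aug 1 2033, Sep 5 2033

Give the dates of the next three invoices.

All dates are Mondays, 28, 35, 28, 28, 35 days apart.
Specifically, the 1st Monday of each month.
October 2033 — 1st Monday is Oct 3 2033.
1st Monday of November 2033: Nov 7 2033.
1st Monday of December 2033: Dec 5 2033.

Oct 3 2033, Nov 7 2033, Dec 5 2033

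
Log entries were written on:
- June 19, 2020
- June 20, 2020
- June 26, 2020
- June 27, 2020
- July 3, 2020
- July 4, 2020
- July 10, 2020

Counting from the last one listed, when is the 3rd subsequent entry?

July 18, 2020

The gap pattern 1, 6, 1, 6, 1, 6 repeats every 2 events.
These are the Fridays and Saturdays of each week.
The following Saturday is July 11, 2020.
The following Friday is July 17, 2020.
The following Saturday is July 18, 2020.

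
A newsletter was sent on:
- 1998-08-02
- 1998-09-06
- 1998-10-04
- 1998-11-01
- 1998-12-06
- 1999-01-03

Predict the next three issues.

1999-02-07, 1999-03-07, 1999-04-04

All dates are Sundays, 35, 28, 28, 35, 28 days apart.
Specifically, the 1st Sunday of each month.
1st Sunday of February 1999: 1999-02-07.
1st Sunday of March 1999: 1999-03-07.
1st Sunday of April 1999: 1999-04-04.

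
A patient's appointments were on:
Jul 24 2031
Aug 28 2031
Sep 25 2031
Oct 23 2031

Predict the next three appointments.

Gaps: 35, 28, 28 days — a mix of 28 and 35. Every date is a Thursday.
Each is the 4th Thursday of its month.
4th Thursday of November 2031: Nov 27 2031.
4th Thursday of December 2031: Dec 25 2031.
January 2032 — 4th Thursday is Jan 22 2032.

Nov 27 2031, Dec 25 2031, Jan 22 2032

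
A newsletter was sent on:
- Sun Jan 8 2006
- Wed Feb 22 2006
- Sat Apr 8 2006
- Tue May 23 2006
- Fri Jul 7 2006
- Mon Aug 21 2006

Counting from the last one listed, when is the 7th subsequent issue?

Mon Jul 2 2007

The spacing is 45, 45, 45, 45, 45 days — always 45 days.
Mon Aug 21 2006 + 45 days = Thu Oct 5 2006.
Thu Oct 5 2006 + 45 days = Sun Nov 19 2006.
Sun Nov 19 2006 + 45 days = Wed Jan 3 2007.
Wed Jan 3 2007 + 45 days = Sat Feb 17 2007.
Sat Feb 17 2007 + 45 days = Tue Apr 3 2007.
Tue Apr 3 2007 + 45 days = Fri May 18 2007.
Fri May 18 2007 + 45 days = Mon Jul 2 2007.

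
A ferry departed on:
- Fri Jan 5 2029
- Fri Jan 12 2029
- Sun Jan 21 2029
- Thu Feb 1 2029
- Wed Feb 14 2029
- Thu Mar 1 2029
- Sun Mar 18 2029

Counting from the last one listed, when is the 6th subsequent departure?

The spacing grows by 2 each time: 7, 9, 11, 13, 15, 17 days.
Next gap: 19 days. Sun Mar 18 2029 + 19 days = Fri Apr 6 2029.
Next gap: 21 days. Fri Apr 6 2029 + 21 days = Fri Apr 27 2029.
Next gap: 23 days. Fri Apr 27 2029 + 23 days = Sun May 20 2029.
Next gap: 25 days. Sun May 20 2029 + 25 days = Thu Jun 14 2029.
Next gap: 27 days. Thu Jun 14 2029 + 27 days = Wed Jul 11 2029.
Next gap: 29 days. Wed Jul 11 2029 + 29 days = Thu Aug 9 2029.

Thu Aug 9 2029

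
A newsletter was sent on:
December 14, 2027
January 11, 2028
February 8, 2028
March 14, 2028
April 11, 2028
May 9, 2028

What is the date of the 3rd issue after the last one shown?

August 8, 2028

Gaps: 28, 28, 35, 28, 28 days — a mix of 28 and 35. Every date is a Tuesday.
Each is the 2nd Tuesday of its month.
2nd Tuesday of June 2028: June 13, 2028.
2nd Tuesday of July 2028: July 11, 2028.
2nd Tuesday of August 2028: August 8, 2028.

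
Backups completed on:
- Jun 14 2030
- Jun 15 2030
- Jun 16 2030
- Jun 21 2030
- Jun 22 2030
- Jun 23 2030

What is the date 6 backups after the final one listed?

Jul 7 2030

The gap pattern 1, 1, 5, 1, 1 repeats every 3 events.
These are the Fridays, Saturdays and Sundays of each week.
Next Friday: Jun 28 2030.
The following Saturday is Jun 29 2030.
The following Sunday is Jun 30 2030.
The following Friday is Jul 5 2030.
Next Saturday: Jul 6 2030.
Next Sunday: Jul 7 2030.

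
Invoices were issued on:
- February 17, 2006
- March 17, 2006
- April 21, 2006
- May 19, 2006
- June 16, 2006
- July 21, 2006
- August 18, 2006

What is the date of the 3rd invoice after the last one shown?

November 17, 2006

These are Fridays at 28- or 35-day spacing (28, 35, 28, 28, 35, 28).
The pattern: 3rd Friday of the month.
September 2006 — 3rd Friday is September 15, 2006.
October 2006 — 3rd Friday is October 20, 2006.
3rd Friday of November 2006: November 17, 2006.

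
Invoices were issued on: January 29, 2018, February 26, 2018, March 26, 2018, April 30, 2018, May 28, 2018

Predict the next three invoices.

June 25, 2018; July 30, 2018; August 27, 2018

All Mondays; the gaps (28, 28, 35, 28) vary with month length.
This is the last Monday of each month.
Last Monday of June 2018: June 25, 2018.
July 2018 ends with Monday July 30, 2018.
August 2018 ends with Monday August 27, 2018.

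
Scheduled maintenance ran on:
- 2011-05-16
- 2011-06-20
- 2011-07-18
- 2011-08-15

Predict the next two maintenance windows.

These are Mondays at 28- or 35-day spacing (35, 28, 28).
The pattern: 3rd Monday of the month.
3rd Monday of September 2011: 2011-09-19.
October 2011 — 3rd Monday is 2011-10-17.

2011-09-19, 2011-10-17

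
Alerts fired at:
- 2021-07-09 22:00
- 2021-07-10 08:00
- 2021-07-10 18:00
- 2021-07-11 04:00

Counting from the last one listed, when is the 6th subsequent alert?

Spacing: 10, 10, 10 h — constant 10 h.
2021-07-11 04:00 + 10 h = 2021-07-11 14:00.
2021-07-11 14:00 + 10 h = 2021-07-12 00:00.
2021-07-12 00:00 + 10 h = 2021-07-12 10:00.
2021-07-12 10:00 + 10 h = 2021-07-12 20:00.
2021-07-12 20:00 + 10 h = 2021-07-13 06:00.
2021-07-13 06:00 + 10 h = 2021-07-13 16:00.

2021-07-13 16:00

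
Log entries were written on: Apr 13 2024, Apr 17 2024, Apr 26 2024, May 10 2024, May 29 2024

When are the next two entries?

Jun 22 2024, Jul 21 2024

The spacing grows by 5 each time: 4, 9, 14, 19 days.
Next gap: 24 days. May 29 2024 + 24 days = Jun 22 2024.
Next gap: 29 days. Jun 22 2024 + 29 days = Jul 21 2024.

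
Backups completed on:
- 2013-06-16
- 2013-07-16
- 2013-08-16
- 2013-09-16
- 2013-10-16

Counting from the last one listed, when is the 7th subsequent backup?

Each date is the 16th; the gaps (30, 31, 31, 30) track the month lengths.
The rule is the 16th of each month.
Next: November 2013 → 2013-11-16.
Next: December 2013 → 2013-12-16.
January 2014: 2014-01-16.
Next: February 2014 → 2014-02-16.
Next: March 2014 → 2014-03-16.
April 2014: 2014-04-16.
May 2014: 2014-05-16.

2014-05-16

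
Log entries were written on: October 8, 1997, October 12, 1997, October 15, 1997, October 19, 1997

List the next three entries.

The gap pattern 4, 3, 4 repeats every 2 events.
These are the Wednesdays and Sundays of each week.
The following Wednesday is October 22, 1997.
The following Sunday is October 26, 1997.
The following Wednesday is October 29, 1997.

October 22, 1997; October 26, 1997; October 29, 1997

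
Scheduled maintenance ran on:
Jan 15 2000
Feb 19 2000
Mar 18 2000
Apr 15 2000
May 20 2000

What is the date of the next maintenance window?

Jun 17 2000

These are Saturdays at 28- or 35-day spacing (35, 28, 28, 35).
The pattern: 3rd Saturday of the month.
3rd Saturday of June 2000: Jun 17 2000.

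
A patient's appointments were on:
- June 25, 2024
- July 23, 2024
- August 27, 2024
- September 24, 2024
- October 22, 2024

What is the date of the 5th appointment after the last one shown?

Gaps: 28, 35, 28, 28 days — a mix of 28 and 35. Every date is a Tuesday.
Each is the 4th Tuesday of its month.
November 2024 — 4th Tuesday is November 26, 2024.
4th Tuesday of December 2024: December 24, 2024.
4th Tuesday of January 2025: January 28, 2025.
February 2025 — 4th Tuesday is February 25, 2025.
March 2025 — 4th Tuesday is March 25, 2025.

March 25, 2025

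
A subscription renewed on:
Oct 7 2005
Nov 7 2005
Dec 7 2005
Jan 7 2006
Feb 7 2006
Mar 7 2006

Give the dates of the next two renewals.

Apr 7 2006, May 7 2006

The day-of-month is always 7 (31, 30, 31, 31, 28 days between events).
So this recurs on the 7th of each month.
Next: April 2006 → Apr 7 2006.
May 2006: May 7 2006.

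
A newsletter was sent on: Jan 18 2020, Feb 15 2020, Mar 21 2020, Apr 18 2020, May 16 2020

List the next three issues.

Jun 20 2020, Jul 18 2020, Aug 15 2020

All dates are Saturdays, 28, 35, 28, 28 days apart.
Specifically, the 3rd Saturday of each month.
3rd Saturday of June 2020: Jun 20 2020.
July 2020 — 3rd Saturday is Jul 18 2020.
3rd Saturday of August 2020: Aug 15 2020.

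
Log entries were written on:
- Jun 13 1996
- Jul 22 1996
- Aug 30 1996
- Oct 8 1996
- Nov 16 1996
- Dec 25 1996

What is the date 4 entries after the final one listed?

May 30 1997

The spacing is 39, 39, 39, 39, 39 days — always 39 days.
Dec 25 1996 + 39 days = Feb 2 1997.
Feb 2 1997 + 39 days = Mar 13 1997.
Mar 13 1997 + 39 days = Apr 21 1997.
Apr 21 1997 + 39 days = May 30 1997.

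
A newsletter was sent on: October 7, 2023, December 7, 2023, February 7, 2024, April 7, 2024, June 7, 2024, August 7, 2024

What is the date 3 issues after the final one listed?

The day-of-month is always 7 (61, 62, 60, 61, 61 days between events).
So this recurs on the 7th of every 2 months.
October 2024: October 7, 2024.
December 2024: December 7, 2024.
February 2025: February 7, 2025.

February 7, 2025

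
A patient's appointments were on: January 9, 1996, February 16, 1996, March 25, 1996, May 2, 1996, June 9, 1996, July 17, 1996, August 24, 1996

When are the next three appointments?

Gaps between consecutive events: 38, 38, 38, 38, 38, 38 days — a constant 38-day interval.
August 24, 1996 + 38 days = October 1, 1996.
October 1, 1996 + 38 days = November 8, 1996.
November 8, 1996 + 38 days = December 16, 1996.

October 1, 1996; November 8, 1996; December 16, 1996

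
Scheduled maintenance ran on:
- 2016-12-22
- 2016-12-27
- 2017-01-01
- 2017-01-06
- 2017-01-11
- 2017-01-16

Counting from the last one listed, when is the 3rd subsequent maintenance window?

2017-01-31

Gaps between consecutive events: 5, 5, 5, 5, 5 days — a constant 5-day interval.
2017-01-16 + 5 days = 2017-01-21.
2017-01-21 + 5 days = 2017-01-26.
2017-01-26 + 5 days = 2017-01-31.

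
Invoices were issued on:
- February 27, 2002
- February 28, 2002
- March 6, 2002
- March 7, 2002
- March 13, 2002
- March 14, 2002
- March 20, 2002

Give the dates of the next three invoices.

March 21, 2002; March 27, 2002; March 28, 2002

Gaps: 1, 6, 1, 6, 1, 6 days — not constant, but cyclic with period 2.
The events fall on every Wednesday and Thursday.
The following Thursday is March 21, 2002.
Next Wednesday: March 27, 2002.
The following Thursday is March 28, 2002.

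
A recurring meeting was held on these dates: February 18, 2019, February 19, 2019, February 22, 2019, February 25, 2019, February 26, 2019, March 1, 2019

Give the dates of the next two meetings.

March 4, 2019; March 5, 2019

Every event lands on a Monday or Tuesday or Friday (gaps cycle 1, 3, 3, 1, 3).
So the schedule is: every Monday, Tuesday and Friday.
Next Monday: March 4, 2019.
Next Tuesday: March 5, 2019.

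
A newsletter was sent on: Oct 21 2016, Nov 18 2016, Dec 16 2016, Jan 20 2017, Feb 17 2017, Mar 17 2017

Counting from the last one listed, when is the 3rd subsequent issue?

Gaps: 28, 28, 35, 28, 28 days — a mix of 28 and 35. Every date is a Friday.
Each is the 3rd Friday of its month.
3rd Friday of April 2017: Apr 21 2017.
3rd Friday of May 2017: May 19 2017.
June 2017 — 3rd Friday is Jun 16 2017.

Jun 16 2017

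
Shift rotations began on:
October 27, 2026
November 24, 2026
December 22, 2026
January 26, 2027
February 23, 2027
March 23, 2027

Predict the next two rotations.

April 27, 2027; May 25, 2027

These are Tuesdays at 28- or 35-day spacing (28, 28, 35, 28, 28).
The pattern: 4th Tuesday of the month.
April 2027 — 4th Tuesday is April 27, 2027.
4th Tuesday of May 2027: May 25, 2027.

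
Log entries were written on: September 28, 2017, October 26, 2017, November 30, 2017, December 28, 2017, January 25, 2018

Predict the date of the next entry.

These are Thursdays with 28, 35, 28, 28-day gaps.
Each is the final Thursday of its month — November 30, 2017 is past the 28th, so '4th Thursday' doesn't fit.
Last Thursday of February 2018: February 22, 2018.

February 22, 2018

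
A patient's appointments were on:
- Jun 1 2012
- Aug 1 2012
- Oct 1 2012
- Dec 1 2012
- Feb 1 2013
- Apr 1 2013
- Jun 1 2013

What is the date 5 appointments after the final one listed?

The day-of-month is always 1 (61, 61, 61, 62, 59, 61 days between events).
So this recurs on the 1st of every 2 months.
August 2013: Aug 1 2013.
October 2013: Oct 1 2013.
Next: December 2013 → Dec 1 2013.
Next: February 2014 → Feb 1 2014.
April 2014: Apr 1 2014.

Apr 1 2014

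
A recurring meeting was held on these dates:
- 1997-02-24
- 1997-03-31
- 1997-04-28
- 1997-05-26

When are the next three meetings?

1997-06-30, 1997-07-28, 1997-08-25

All Mondays; the gaps (35, 28, 28) vary with month length.
This is the last Monday of each month.
June 1997 ends with Monday 1997-06-30.
Last Monday of July 1997: 1997-07-28.
Last Monday of August 1997: 1997-08-25.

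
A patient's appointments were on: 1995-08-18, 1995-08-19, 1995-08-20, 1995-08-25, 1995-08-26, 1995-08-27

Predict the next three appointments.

The gap pattern 1, 1, 5, 1, 1 repeats every 3 events.
These are the Fridays, Saturdays and Sundays of each week.
Next Friday: 1995-09-01.
Next Saturday: 1995-09-02.
The following Sunday is 1995-09-03.

1995-09-01, 1995-09-02, 1995-09-03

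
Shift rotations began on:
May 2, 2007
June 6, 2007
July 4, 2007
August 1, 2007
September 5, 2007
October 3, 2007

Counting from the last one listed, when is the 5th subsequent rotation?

Gaps: 35, 28, 28, 35, 28 days — a mix of 28 and 35. Every date is a Wednesday.
Each is the 1st Wednesday of its month.
November 2007 — 1st Wednesday is November 7, 2007.
December 2007 — 1st Wednesday is December 5, 2007.
January 2008 — 1st Wednesday is January 2, 2008.
February 2008 — 1st Wednesday is February 6, 2008.
March 2008 — 1st Wednesday is March 5, 2008.

March 5, 2008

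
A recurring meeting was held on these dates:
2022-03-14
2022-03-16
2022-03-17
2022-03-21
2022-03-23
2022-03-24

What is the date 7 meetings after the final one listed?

2022-04-11

Every event lands on a Monday or Wednesday or Thursday (gaps cycle 2, 1, 4, 2, 1).
So the schedule is: every Monday, Wednesday and Thursday.
Next Monday: 2022-03-28.
Next Wednesday: 2022-03-30.
The following Thursday is 2022-03-31.
Next Monday: 2022-04-04.
The following Wednesday is 2022-04-06.
The following Thursday is 2022-04-07.
Next Monday: 2022-04-11.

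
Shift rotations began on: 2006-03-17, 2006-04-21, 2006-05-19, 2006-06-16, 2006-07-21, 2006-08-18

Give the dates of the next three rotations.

2006-09-15, 2006-10-20, 2006-11-17

These are Fridays at 28- or 35-day spacing (35, 28, 28, 35, 28).
The pattern: 3rd Friday of the month.
September 2006 — 3rd Friday is 2006-09-15.
October 2006 — 3rd Friday is 2006-10-20.
November 2006 — 3rd Friday is 2006-11-17.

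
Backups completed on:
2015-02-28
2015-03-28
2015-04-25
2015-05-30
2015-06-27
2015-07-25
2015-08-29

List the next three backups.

All Saturdays; the gaps (28, 28, 35, 28, 28, 35) vary with month length.
This is the last Saturday of each month.
Last Saturday of September 2015: 2015-09-26.
Last Saturday of October 2015: 2015-10-31.
November 2015 ends with Saturday 2015-11-28.

2015-09-26, 2015-10-31, 2015-11-28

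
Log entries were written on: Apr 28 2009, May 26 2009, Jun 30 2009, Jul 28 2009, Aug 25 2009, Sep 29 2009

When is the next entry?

Oct 27 2009

These are Tuesdays with 28, 35, 28, 28, 35-day gaps.
Each is the final Tuesday of its month — Jun 30 2009 is past the 28th, so '4th Tuesday' doesn't fit.
October 2009 ends with Tuesday Oct 27 2009.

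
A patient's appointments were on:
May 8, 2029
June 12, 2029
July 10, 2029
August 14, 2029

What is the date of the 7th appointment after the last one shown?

March 12, 2030

These are Tuesdays at 28- or 35-day spacing (35, 28, 35).
The pattern: 2nd Tuesday of the month.
September 2029 — 2nd Tuesday is September 11, 2029.
October 2029 — 2nd Tuesday is October 9, 2029.
2nd Tuesday of November 2029: November 13, 2029.
December 2029 — 2nd Tuesday is December 11, 2029.
January 2030 — 2nd Tuesday is January 8, 2030.
2nd Tuesday of February 2030: February 12, 2030.
2nd Tuesday of March 2030: March 12, 2030.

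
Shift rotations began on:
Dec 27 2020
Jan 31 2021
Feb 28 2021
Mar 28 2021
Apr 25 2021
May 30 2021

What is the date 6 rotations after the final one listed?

Every date is a Sunday; gaps 35, 28, 28, 28, 35 days.
Each is the last Sunday of its month (at least one falls on the 29th or later, ruling out '4th Sunday').
June 2021 ends with Sunday Jun 27 2021.
July 2021 ends with Sunday Jul 25 2021.
Last Sunday of August 2021: Aug 29 2021.
Last Sunday of September 2021: Sep 26 2021.
October 2021 ends with Sunday Oct 31 2021.
November 2021 ends with Sunday Nov 28 2021.

Nov 28 2021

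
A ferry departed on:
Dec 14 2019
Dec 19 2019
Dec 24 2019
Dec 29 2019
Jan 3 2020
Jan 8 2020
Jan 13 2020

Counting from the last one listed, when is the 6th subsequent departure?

Every event comes 5 days after the last (5, 5, 5, 5, 5, 5).
Jan 13 2020 + 5 days = Jan 18 2020.
Jan 18 2020 + 5 days = Jan 23 2020.
Jan 23 2020 + 5 days = Jan 28 2020.
Jan 28 2020 + 5 days = Feb 2 2020.
Feb 2 2020 + 5 days = Feb 7 2020.
Feb 7 2020 + 5 days = Feb 12 2020.

Feb 12 2020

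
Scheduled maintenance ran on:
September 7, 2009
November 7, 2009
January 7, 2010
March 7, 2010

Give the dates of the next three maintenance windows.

May 7, 2010; July 7, 2010; September 7, 2010

Gaps: 61, 61, 59 days — not constant. Every event is on the 7th of the month.
Pattern: the 7th of every 2 months.
Next: May 2010 → May 7, 2010.
July 2010: July 7, 2010.
Next: September 2010 → September 7, 2010.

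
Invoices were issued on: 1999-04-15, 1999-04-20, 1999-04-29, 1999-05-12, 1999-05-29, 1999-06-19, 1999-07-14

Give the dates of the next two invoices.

1999-08-12, 1999-09-14

Intervals are 5, 9, 13, 17, 21, 25 days — an arithmetic progression with common difference 4.
Next gap: 29 days. 1999-07-14 + 29 days = 1999-08-12.
Next gap: 33 days. 1999-08-12 + 33 days = 1999-09-14.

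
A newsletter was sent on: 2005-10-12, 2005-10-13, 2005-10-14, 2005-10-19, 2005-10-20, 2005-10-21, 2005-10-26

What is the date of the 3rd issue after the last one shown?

Gaps: 1, 1, 5, 1, 1, 5 days — not constant, but cyclic with period 3.
The events fall on every Wednesday, Thursday and Friday.
Next Thursday: 2005-10-27.
Next Friday: 2005-10-28.
Next Wednesday: 2005-11-02.

2005-11-02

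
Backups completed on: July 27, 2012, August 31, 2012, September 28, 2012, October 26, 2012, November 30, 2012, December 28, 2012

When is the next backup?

These are Fridays with 35, 28, 28, 35, 28-day gaps.
Each is the final Friday of its month — August 31, 2012 is past the 28th, so '4th Friday' doesn't fit.
January 2013 ends with Friday January 25, 2013.

January 25, 2013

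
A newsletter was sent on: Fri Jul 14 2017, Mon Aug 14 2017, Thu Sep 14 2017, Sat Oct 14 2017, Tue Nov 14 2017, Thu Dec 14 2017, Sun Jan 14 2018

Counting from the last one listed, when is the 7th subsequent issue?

Gaps: 31, 31, 30, 31, 30, 31 days — not constant. Every event is on the 14th of the month.
Pattern: the 14th of each month.
Next: February 2018 → Wed Feb 14 2018.
Next: March 2018 → Wed Mar 14 2018.
Next: April 2018 → Sat Apr 14 2018.
Next: May 2018 → Mon May 14 2018.
June 2018: Thu Jun 14 2018.
July 2018: Sat Jul 14 2018.
August 2018: Tue Aug 14 2018.

Tue Aug 14 2018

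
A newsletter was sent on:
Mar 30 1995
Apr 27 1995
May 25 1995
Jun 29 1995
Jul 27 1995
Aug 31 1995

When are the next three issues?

Sep 28 1995, Oct 26 1995, Nov 30 1995

All Thursdays; the gaps (28, 28, 35, 28, 35) vary with month length.
This is the last Thursday of each month.
Last Thursday of September 1995: Sep 28 1995.
Last Thursday of October 1995: Oct 26 1995.
Last Thursday of November 1995: Nov 30 1995.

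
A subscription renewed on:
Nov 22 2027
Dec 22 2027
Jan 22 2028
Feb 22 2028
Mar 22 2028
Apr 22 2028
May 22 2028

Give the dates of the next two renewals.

Jun 22 2028, Jul 22 2028

The day-of-month is always 22 (30, 31, 31, 29, 31, 30 days between events).
So this recurs on the 22nd of each month.
Next: June 2028 → Jun 22 2028.
July 2028: Jul 22 2028.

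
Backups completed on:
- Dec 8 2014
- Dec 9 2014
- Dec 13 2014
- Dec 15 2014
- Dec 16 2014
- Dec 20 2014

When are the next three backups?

The gap pattern 1, 4, 2, 1, 4 repeats every 3 events.
These are the Mondays, Tuesdays and Saturdays of each week.
The following Monday is Dec 22 2014.
The following Tuesday is Dec 23 2014.
The following Saturday is Dec 27 2014.

Dec 22 2014, Dec 23 2014, Dec 27 2014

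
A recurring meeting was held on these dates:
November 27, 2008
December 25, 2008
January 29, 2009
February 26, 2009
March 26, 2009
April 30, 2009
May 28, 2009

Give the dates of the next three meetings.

Every date is a Thursday; gaps 28, 35, 28, 28, 35, 28 days.
Each is the last Thursday of its month (at least one falls on the 29th or later, ruling out '4th Thursday').
Last Thursday of June 2009: June 25, 2009.
Last Thursday of July 2009: July 30, 2009.
Last Thursday of August 2009: August 27, 2009.

June 25, 2009; July 30, 2009; August 27, 2009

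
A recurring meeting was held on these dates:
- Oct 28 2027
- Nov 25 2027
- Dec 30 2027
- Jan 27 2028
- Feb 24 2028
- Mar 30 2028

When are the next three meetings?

Apr 27 2028, May 25 2028, Jun 29 2028

All Thursdays; the gaps (28, 35, 28, 28, 35) vary with month length.
This is the last Thursday of each month.
April 2028 ends with Thursday Apr 27 2028.
May 2028 ends with Thursday May 25 2028.
Last Thursday of June 2028: Jun 29 2028.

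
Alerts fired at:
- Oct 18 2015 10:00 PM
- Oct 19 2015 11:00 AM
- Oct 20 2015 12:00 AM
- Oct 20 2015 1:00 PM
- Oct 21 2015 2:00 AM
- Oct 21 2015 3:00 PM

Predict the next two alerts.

Oct 22 2015 4:00 AM, Oct 22 2015 5:00 PM

Gaps: 13, 13, 13, 13, 13 hours — each event is 13 hours after the previous one.
Oct 21 2015 3:00 PM + 13 h = Oct 22 2015 4:00 AM.
Oct 22 2015 4:00 AM + 13 h = Oct 22 2015 5:00 PM.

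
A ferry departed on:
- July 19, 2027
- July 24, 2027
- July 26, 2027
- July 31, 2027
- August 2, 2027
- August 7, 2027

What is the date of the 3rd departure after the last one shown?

August 16, 2027

The gap pattern 5, 2, 5, 2, 5 repeats every 2 events.
These are the Mondays and Saturdays of each week.
Next Monday: August 9, 2027.
Next Saturday: August 14, 2027.
The following Monday is August 16, 2027.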